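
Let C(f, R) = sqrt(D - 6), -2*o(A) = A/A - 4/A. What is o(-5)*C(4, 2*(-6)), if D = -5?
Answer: -9*I*sqrt(11)/10 ≈ -2.985*I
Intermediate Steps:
o(A) = -1/2 + 2/A (o(A) = -(A/A - 4/A)/2 = -(1 - 4/A)/2 = -1/2 + 2/A)
C(f, R) = I*sqrt(11) (C(f, R) = sqrt(-5 - 6) = sqrt(-11) = I*sqrt(11))
o(-5)*C(4, 2*(-6)) = ((1/2)*(4 - 1*(-5))/(-5))*(I*sqrt(11)) = ((1/2)*(-1/5)*(4 + 5))*(I*sqrt(11)) = ((1/2)*(-1/5)*9)*(I*sqrt(11)) = -9*I*sqrt(11)/10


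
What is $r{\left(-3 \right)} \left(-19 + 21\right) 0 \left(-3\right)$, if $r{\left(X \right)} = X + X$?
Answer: $0$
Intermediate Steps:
$r{\left(X \right)} = 2 X$
$r{\left(-3 \right)} \left(-19 + 21\right) 0 \left(-3\right) = 2 \left(-3\right) \left(-19 + 21\right) 0 \left(-3\right) = \left(-6\right) 2 \cdot 0 = \left(-12\right) 0 = 0$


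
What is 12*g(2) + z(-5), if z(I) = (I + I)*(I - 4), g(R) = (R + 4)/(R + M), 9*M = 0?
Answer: 126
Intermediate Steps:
M = 0 (M = (⅑)*0 = 0)
g(R) = (4 + R)/R (g(R) = (R + 4)/(R + 0) = (4 + R)/R)
z(I) = 2*I*(-4 + I) (z(I) = (2*I)*(-4 + I) = 2*I*(-4 + I))
12*g(2) + z(-5) = 12*((4 + 2)/2) + 2*(-5)*(-4 - 5) = 12*((½)*6) + 2*(-5)*(-9) = 12*3 + 90 = 36 + 90 = 126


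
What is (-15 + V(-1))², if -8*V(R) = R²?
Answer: 14641/64 ≈ 228.77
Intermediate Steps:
V(R) = -R²/8
(-15 + V(-1))² = (-15 - ⅛*(-1)²)² = (-15 - ⅛*1)² = (-15 - ⅛)² = (-121/8)² = 14641/64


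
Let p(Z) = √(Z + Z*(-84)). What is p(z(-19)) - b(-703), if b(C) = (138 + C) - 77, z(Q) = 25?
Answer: 642 + 5*I*√83 ≈ 642.0 + 45.552*I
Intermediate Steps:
p(Z) = √83*√(-Z) (p(Z) = √(Z - 84*Z) = √(-83*Z) = √83*√(-Z))
b(C) = 61 + C
p(z(-19)) - b(-703) = √83*√(-1*25) - (61 - 703) = √83*√(-25) - 1*(-642) = √83*(5*I) + 642 = 5*I*√83 + 642 = 642 + 5*I*√83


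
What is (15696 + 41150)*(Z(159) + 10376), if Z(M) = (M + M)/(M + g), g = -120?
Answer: 7673868924/13 ≈ 5.9030e+8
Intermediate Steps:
Z(M) = 2*M/(-120 + M) (Z(M) = (M + M)/(M - 120) = (2*M)/(-120 + M) = 2*M/(-120 + M))
(15696 + 41150)*(Z(159) + 10376) = (15696 + 41150)*(2*159/(-120 + 159) + 10376) = 56846*(2*159/39 + 10376) = 56846*(2*159*(1/39) + 10376) = 56846*(106/13 + 10376) = 56846*(134994/13) = 7673868924/13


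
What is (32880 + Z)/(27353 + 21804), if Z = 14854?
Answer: 47734/49157 ≈ 0.97105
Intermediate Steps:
(32880 + Z)/(27353 + 21804) = (32880 + 14854)/(27353 + 21804) = 47734/49157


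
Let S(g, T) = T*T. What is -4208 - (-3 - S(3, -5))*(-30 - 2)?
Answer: -5104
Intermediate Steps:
S(g, T) = T²
-4208 - (-3 - S(3, -5))*(-30 - 2) = -4208 - (-3 - 1*(-5)²)*(-30 - 2) = -4208 - (-3 - 1*25)*(-32) = -4208 - (-3 - 25)*(-32) = -4208 - (-28)*(-32) = -4208 - 1*896 = -4208 - 896 = -5104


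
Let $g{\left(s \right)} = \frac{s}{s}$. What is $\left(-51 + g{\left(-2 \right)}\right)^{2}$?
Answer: $2500$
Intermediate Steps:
$g{\left(s \right)} = 1$
$\left(-51 + g{\left(-2 \right)}\right)^{2} = \left(-51 + 1\right)^{2} = \left(-50\right)^{2} = 2500$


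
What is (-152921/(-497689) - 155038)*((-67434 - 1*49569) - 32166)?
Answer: 11509962718559109/497689 ≈ 2.3127e+10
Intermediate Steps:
(-152921/(-497689) - 155038)*((-67434 - 1*49569) - 32166) = (-152921*(-1/497689) - 155038)*((-67434 - 49569) - 32166) = (152921/497689 - 155038)*(-117003 - 32166) = -77160554261/497689*(-149169) = 11509962718559109/497689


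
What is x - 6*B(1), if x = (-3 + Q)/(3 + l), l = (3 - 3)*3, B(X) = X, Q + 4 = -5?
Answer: -10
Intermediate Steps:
Q = -9 (Q = -4 - 5 = -9)
l = 0 (l = 0*3 = 0)
x = -4 (x = (-3 - 9)/(3 + 0) = -12/3 = -12*⅓ = -4)
x - 6*B(1) = -4 - 6*1 = -4 - 6 = -10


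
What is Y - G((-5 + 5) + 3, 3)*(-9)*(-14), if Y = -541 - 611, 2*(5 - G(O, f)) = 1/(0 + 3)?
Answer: -1761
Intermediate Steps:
G(O, f) = 29/6 (G(O, f) = 5 - 1/(2*(0 + 3)) = 5 - ½/3 = 5 - ½*⅓ = 5 - ⅙ = 29/6)
Y = -1152
Y - G((-5 + 5) + 3, 3)*(-9)*(-14) = -1152 - (29/6)*(-9)*(-14) = -1152 - (-87)*(-14)/2 = -1152 - 1*609 = -1152 - 609 = -1761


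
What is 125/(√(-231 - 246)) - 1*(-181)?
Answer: 181 - 125*I*√53/159 ≈ 181.0 - 5.7234*I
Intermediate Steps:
125/(√(-231 - 246)) - 1*(-181) = 125/(√(-477)) + 181 = 125/((3*I*√53)) + 181 = 125*(-I*√53/159) + 181 = -125*I*√53/159 + 181 = 181 - 125*I*√53/159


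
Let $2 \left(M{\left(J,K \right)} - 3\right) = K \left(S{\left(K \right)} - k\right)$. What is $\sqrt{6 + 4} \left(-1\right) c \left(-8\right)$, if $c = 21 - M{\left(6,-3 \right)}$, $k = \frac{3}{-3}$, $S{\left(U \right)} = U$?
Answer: $120 \sqrt{10} \approx 379.47$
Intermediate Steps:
$k = -1$ ($k = 3 \left(- \frac{1}{3}\right) = -1$)
$M{\left(J,K \right)} = 3 + \frac{K \left(1 + K\right)}{2}$ ($M{\left(J,K \right)} = 3 + \frac{K \left(K - -1\right)}{2} = 3 + \frac{K \left(K + 1\right)}{2} = 3 + \frac{K \left(1 + K\right)}{2}$)
$c = 15$ ($c = 21 - \left(3 + \frac{1}{2} \left(-3\right) + \frac{\left(-3\right)^{2}}{2}\right) = 21 - \left(3 - \frac{3}{2} + \frac{1}{2} \cdot 9\right) = 21 - \left(3 - \frac{3}{2} + \frac{9}{2}\right) = 21 - 6 = 15$)
$\sqrt{6 + 4} \left(-1\right) c \left(-8\right) = \sqrt{6 + 4} \left(-1\right) 15 \left(-8\right) = \sqrt{10} \left(-1\right) 15 \left(-8\right) = - \sqrt{10} \cdot 15 \left(-8\right) = - 15 \sqrt{10} \left(-8\right) = 120 \sqrt{10}$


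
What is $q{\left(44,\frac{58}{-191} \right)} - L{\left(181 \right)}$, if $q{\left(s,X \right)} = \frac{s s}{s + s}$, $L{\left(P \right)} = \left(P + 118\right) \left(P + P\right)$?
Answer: $-108216$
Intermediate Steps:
$L{\left(P \right)} = 2 P \left(118 + P\right)$ ($L{\left(P \right)} = \left(118 + P\right) 2 P = 2 P \left(118 + P\right)$)
$q{\left(s,X \right)} = \frac{s}{2}$ ($q{\left(s,X \right)} = \frac{s^{2}}{2 s} = s^{2} \frac{1}{2 s} = \frac{s}{2}$)
$q{\left(44,\frac{58}{-191} \right)} - L{\left(181 \right)} = \frac{1}{2} \cdot 44 - 2 \cdot 181 \left(118 + 181\right) = 22 - 2 \cdot 181 \cdot 299 = 22 - 108238 = -108216$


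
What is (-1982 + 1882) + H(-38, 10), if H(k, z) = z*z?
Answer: 0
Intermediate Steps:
H(k, z) = z²
(-1982 + 1882) + H(-38, 10) = (-1982 + 1882) + 10² = -100 + 100 = 0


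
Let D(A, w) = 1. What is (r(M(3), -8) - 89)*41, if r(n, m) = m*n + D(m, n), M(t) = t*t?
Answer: -6560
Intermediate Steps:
M(t) = t**2
r(n, m) = 1 + m*n (r(n, m) = m*n + 1 = 1 + m*n)
(r(M(3), -8) - 89)*41 = ((1 - 8*3**2) - 89)*41 = ((1 - 8*9) - 89)*41 = ((1 - 72) - 89)*41 = (-71 - 89)*41 = -160*41 = -6560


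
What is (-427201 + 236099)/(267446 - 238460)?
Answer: -95551/14493 ≈ -6.5929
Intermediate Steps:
(-427201 + 236099)/(267446 - 238460) = -191102/28986 = -191102*1/28986 = -95551/14493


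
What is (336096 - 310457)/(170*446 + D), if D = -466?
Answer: 25639/75354 ≈ 0.34025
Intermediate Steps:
(336096 - 310457)/(170*446 + D) = (336096 - 310457)/(170*446 - 466) = 25639/(75820 - 466) = 25639/75354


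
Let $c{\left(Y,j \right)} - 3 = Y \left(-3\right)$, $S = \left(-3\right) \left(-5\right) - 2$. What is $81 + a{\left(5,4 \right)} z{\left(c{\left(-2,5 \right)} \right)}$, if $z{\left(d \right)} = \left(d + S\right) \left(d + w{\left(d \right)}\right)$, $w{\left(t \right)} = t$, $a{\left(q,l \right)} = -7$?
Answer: $-2691$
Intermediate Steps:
$S = 13$ ($S = 15 - 2 = 13$)
$c{\left(Y,j \right)} = 3 - 3 Y$ ($c{\left(Y,j \right)} = 3 + Y \left(-3\right) = 3 - 3 Y$)
$z{\left(d \right)} = 2 d \left(13 + d\right)$ ($z{\left(d \right)} = \left(d + 13\right) \left(d + d\right) = \left(13 + d\right) 2 d = 2 d \left(13 + d\right)$)
$81 + a{\left(5,4 \right)} z{\left(c{\left(-2,5 \right)} \right)} = 81 - 7 \cdot 2 \left(3 - -6\right) \left(13 + \left(3 - -6\right)\right) = 81 - 7 \cdot 2 \left(3 + 6\right) \left(13 + \left(3 + 6\right)\right) = 81 - 7 \cdot 2 \cdot 9 \left(13 + 9\right) = 81 - 7 \cdot 2 \cdot 9 \cdot 22 = 81 - 2772 = -2691$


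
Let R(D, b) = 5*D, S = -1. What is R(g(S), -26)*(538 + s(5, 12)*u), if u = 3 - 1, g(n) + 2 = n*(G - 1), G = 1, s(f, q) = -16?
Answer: -5060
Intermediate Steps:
g(n) = -2 (g(n) = -2 + n*(1 - 1) = -2 + n*0 = -2 + 0 = -2)
u = 2
R(g(S), -26)*(538 + s(5, 12)*u) = (5*(-2))*(538 - 16*2) = -10*(538 - 32) = -10*506 = -5060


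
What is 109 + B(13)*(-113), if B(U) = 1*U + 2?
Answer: -1586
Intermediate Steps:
B(U) = 2 + U (B(U) = U + 2 = 2 + U)
109 + B(13)*(-113) = 109 + (2 + 13)*(-113) = 109 + 15*(-113) = 109 - 1695 = -1586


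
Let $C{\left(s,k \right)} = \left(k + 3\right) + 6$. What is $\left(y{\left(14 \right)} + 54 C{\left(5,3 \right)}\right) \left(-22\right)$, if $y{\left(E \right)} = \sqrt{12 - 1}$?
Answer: $-14256 - 22 \sqrt{11} \approx -14329.0$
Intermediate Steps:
$C{\left(s,k \right)} = 9 + k$ ($C{\left(s,k \right)} = \left(3 + k\right) + 6 = 9 + k$)
$y{\left(E \right)} = \sqrt{11}$
$\left(y{\left(14 \right)} + 54 C{\left(5,3 \right)}\right) \left(-22\right) = \left(\sqrt{11} + 54 \left(9 + 3\right)\right) \left(-22\right) = \left(\sqrt{11} + 54 \cdot 12\right) \left(-22\right) = \left(\sqrt{11} + 648\right) \left(-22\right) = \left(648 + \sqrt{11}\right) \left(-22\right) = -14256 - 22 \sqrt{11}$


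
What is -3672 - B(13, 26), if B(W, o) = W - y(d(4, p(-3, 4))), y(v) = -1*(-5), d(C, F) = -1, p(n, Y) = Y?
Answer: -3680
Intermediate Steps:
y(v) = 5
B(W, o) = -5 + W (B(W, o) = W - 1*5 = W - 5 = -5 + W)
-3672 - B(13, 26) = -3672 - (-5 + 13) = -3672 - 1*8 = -3672 - 8 = -3680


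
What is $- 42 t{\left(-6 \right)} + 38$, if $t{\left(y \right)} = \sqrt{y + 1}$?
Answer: $38 - 42 i \sqrt{5} \approx 38.0 - 93.915 i$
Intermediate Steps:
$t{\left(y \right)} = \sqrt{1 + y}$
$- 42 t{\left(-6 \right)} + 38 = - 42 \sqrt{1 - 6} + 38 = - 42 \sqrt{-5} + 38 = - 42 i \sqrt{5} + 38 = 38 - 42 i \sqrt{5}$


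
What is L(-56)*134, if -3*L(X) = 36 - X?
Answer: -12328/3 ≈ -4109.3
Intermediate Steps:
L(X) = -12 + X/3 (L(X) = -(36 - X)/3 = -12 + X/3)
L(-56)*134 = (-12 + (⅓)*(-56))*134 = (-12 - 56/3)*134 = -92/3*134 = -12328/3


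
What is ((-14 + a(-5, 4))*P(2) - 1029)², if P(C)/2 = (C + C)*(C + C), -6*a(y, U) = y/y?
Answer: 19775809/9 ≈ 2.1973e+6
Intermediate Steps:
a(y, U) = -⅙ (a(y, U) = -y/(6*y) = -⅙*1 = -⅙)
P(C) = 8*C² (P(C) = 2*((C + C)*(C + C)) = 2*((2*C)*(2*C)) = 2*(4*C²) = 8*C²)
((-14 + a(-5, 4))*P(2) - 1029)² = ((-14 - ⅙)*(8*2²) - 1029)² = (-340*4/3 - 1029)² = (-85/6*32 - 1029)² = (-1360/3 - 1029)² = (-4447/3)² = 19775809/9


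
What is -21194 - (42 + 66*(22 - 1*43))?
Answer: -19850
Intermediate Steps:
-21194 - (42 + 66*(22 - 1*43)) = -21194 - (42 + 66*(22 - 43)) = -21194 - (42 + 66*(-21)) = -21194 - (42 - 1386) = -21194 - 1*(-1344) = -21194 + 1344 = -19850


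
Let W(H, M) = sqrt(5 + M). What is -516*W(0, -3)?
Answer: -516*sqrt(2) ≈ -729.73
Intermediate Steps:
-516*W(0, -3) = -516*sqrt(5 - 3) = -516*sqrt(2)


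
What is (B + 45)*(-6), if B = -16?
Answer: -174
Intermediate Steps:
(B + 45)*(-6) = (-16 + 45)*(-6) = 29*(-6) = -174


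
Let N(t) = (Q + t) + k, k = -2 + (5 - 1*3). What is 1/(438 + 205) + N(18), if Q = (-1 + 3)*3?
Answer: 15433/643 ≈ 24.002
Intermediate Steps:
Q = 6 (Q = 2*3 = 6)
k = 0 (k = -2 + (5 - 3) = -2 + 2 = 0)
N(t) = 6 + t (N(t) = (6 + t) + 0 = 6 + t)
1/(438 + 205) + N(18) = 1/(438 + 205) + (6 + 18) = 1/643 + 24 = 15433/643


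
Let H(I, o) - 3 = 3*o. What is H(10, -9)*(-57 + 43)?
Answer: 336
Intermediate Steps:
H(I, o) = 3 + 3*o
H(10, -9)*(-57 + 43) = (3 + 3*(-9))*(-57 + 43) = (3 - 27)*(-14) = -24*(-14) = 336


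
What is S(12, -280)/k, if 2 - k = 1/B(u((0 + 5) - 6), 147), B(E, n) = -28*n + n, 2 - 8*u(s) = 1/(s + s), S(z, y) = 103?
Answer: 408807/7939 ≈ 51.494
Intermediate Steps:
u(s) = ¼ - 1/(16*s) (u(s) = ¼ - 1/(8*(s + s)) = ¼ - 1/(2*s)/8 = ¼ - 1/(16*s))
B(E, n) = -27*n
k = 7939/3969 (k = 2 - 1/((-27*147)) = 2 - 1/(-3969) = 2 - 1*(-1/3969) = 2 + 1/3969 = 7939/3969 ≈ 2.0003)
S(12, -280)/k = 103/(7939/3969) = 103*(3969/7939) = 408807/7939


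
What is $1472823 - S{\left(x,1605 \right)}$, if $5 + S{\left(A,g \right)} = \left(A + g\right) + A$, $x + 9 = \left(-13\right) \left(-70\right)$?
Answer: $1469421$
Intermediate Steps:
$x = 901$ ($x = -9 - -910 = -9 + 910 = 901$)
$S{\left(A,g \right)} = -5 + g + 2 A$ ($S{\left(A,g \right)} = -5 + \left(\left(A + g\right) + A\right) = -5 + \left(g + 2 A\right) = -5 + g + 2 A$)
$1472823 - S{\left(x,1605 \right)} = 1472823 - \left(-5 + 1605 + 2 \cdot 901\right) = 1472823 - \left(-5 + 1605 + 1802\right) = 1472823 - 3402 = 1469421$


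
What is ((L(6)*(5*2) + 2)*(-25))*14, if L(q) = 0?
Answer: -700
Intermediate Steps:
((L(6)*(5*2) + 2)*(-25))*14 = ((0*(5*2) + 2)*(-25))*14 = ((0*10 + 2)*(-25))*14 = ((0 + 2)*(-25))*14 = (2*(-25))*14 = -50*14 = -700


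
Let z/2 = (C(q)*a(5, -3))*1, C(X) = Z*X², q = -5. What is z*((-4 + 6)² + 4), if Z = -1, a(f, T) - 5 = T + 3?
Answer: -2000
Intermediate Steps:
a(f, T) = 8 + T (a(f, T) = 5 + (T + 3) = 5 + (3 + T) = 8 + T)
C(X) = -X²
z = -250 (z = 2*(((-1*(-5)²)*(8 - 3))*1) = 2*((-1*25*5)*1) = 2*(-25*5*1) = 2*(-125*1) = 2*(-125) = -250)
z*((-4 + 6)² + 4) = -250*((-4 + 6)² + 4) = -250*(2² + 4) = -250*(4 + 4) = -250*8 = -2000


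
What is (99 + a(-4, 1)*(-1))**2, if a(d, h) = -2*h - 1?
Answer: 10404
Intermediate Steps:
a(d, h) = -1 - 2*h
(99 + a(-4, 1)*(-1))**2 = (99 + (-1 - 2*1)*(-1))**2 = (99 + (-1 - 2)*(-1))**2 = (99 - 3*(-1))**2 = (99 + 3)**2 = 102**2 = 10404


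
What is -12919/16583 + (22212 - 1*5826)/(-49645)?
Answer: -913092793/823263035 ≈ -1.1091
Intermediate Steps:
-12919/16583 + (22212 - 1*5826)/(-49645) = -12919*1/16583 + (22212 - 5826)*(-1/49645) = -12919/16583 + 16386*(-1/49645) = -12919/16583 - 16386/49645 = -913092793/823263035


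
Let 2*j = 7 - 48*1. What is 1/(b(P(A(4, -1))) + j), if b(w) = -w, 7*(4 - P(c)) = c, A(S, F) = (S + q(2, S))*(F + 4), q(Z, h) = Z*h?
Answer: -14/271 ≈ -0.051661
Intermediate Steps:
A(S, F) = 3*S*(4 + F) (A(S, F) = (S + 2*S)*(F + 4) = (3*S)*(4 + F) = 3*S*(4 + F))
P(c) = 4 - c/7
j = -41/2 (j = (7 - 48*1)/2 = (7 - 48)/2 = (½)*(-41) = -41/2 ≈ -20.500)
1/(b(P(A(4, -1))) + j) = 1/(-(4 - 3*4*(4 - 1)/7) - 41/2) = 1/(-(4 - 3*4*3/7) - 41/2) = 1/(-(4 - ⅐*36) - 41/2) = 1/(-(4 - 36/7) - 41/2) = 1/(-1*(-8/7) - 41/2) = 1/(8/7 - 41/2) = 1/(-271/14) = -14/271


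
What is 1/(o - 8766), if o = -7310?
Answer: -1/16076 ≈ -6.2205e-5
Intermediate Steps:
1/(o - 8766) = 1/(-7310 - 8766) = 1/(-16076) = -1/16076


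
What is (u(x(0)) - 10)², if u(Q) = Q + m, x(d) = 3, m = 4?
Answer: 9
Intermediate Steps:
u(Q) = 4 + Q (u(Q) = Q + 4 = 4 + Q)
(u(x(0)) - 10)² = ((4 + 3) - 10)² = (7 - 10)² = (-3)² = 9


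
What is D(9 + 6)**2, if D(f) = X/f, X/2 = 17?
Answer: 1156/225 ≈ 5.1378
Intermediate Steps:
X = 34 (X = 2*17 = 34)
D(f) = 34/f
D(9 + 6)**2 = (34/(9 + 6))**2 = (34/15)**2 = 1156/225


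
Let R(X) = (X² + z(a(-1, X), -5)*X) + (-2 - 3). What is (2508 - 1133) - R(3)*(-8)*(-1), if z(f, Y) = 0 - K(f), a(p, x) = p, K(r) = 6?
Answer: 1487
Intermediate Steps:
z(f, Y) = -6 (z(f, Y) = 0 - 1*6 = 0 - 6 = -6)
R(X) = -5 + X² - 6*X (R(X) = (X² - 6*X) + (-2 - 3) = (X² - 6*X) - 5 = -5 + X² - 6*X)
(2508 - 1133) - R(3)*(-8)*(-1) = (2508 - 1133) - (-5 + 3² - 6*3)*(-8)*(-1) = 1375 - (-5 + 9 - 18)*(-8)*(-1) = 1375 - (-14*(-8))*(-1) = 1375 - 112*(-1) = 1375 - 1*(-112) = 1375 + 112 = 1487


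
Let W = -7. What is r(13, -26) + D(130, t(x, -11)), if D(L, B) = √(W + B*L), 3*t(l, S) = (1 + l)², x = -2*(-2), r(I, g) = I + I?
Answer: 26 + √9687/3 ≈ 58.807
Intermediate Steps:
r(I, g) = 2*I
x = 4
t(l, S) = (1 + l)²/3
D(L, B) = √(-7 + B*L)
r(13, -26) + D(130, t(x, -11)) = 2*13 + √(-7 + ((1 + 4)²/3)*130) = 26 + √(-7 + ((⅓)*5²)*130) = 26 + √(-7 + ((⅓)*25)*130) = 26 + √(-7 + (25/3)*130) = 26 + √(-7 + 3250/3) = 26 + √(3229/3) = 26 + √9687/3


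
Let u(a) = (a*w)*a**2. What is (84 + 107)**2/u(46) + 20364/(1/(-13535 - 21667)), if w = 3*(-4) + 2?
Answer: -697756550050561/973360 ≈ -7.1685e+8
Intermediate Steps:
w = -10 (w = -12 + 2 = -10)
u(a) = -10*a**3 (u(a) = (a*(-10))*a**2 = (-10*a)*a**2 = -10*a**3)
(84 + 107)**2/u(46) + 20364/(1/(-13535 - 21667)) = (84 + 107)**2/((-10*46**3)) + 20364/(1/(-13535 - 21667)) = 191**2/((-10*97336)) + 20364/(1/(-35202)) = 36481/(-973360) + 20364/(-1/35202) = 36481*(-1/973360) + 20364*(-35202) = -36481/973360 - 716853528 = -697756550050561/973360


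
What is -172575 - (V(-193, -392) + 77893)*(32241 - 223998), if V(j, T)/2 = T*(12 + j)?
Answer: 42147440754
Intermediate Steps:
V(j, T) = 2*T*(12 + j) (V(j, T) = 2*(T*(12 + j)) = 2*T*(12 + j))
-172575 - (V(-193, -392) + 77893)*(32241 - 223998) = -172575 - (2*(-392)*(12 - 193) + 77893)*(32241 - 223998) = -172575 - (2*(-392)*(-181) + 77893)*(-191757) = -172575 - (141904 + 77893)*(-191757) = -172575 - 219797*(-191757) = -172575 - 1*(-42147613329) = -172575 + 42147613329 = 42147440754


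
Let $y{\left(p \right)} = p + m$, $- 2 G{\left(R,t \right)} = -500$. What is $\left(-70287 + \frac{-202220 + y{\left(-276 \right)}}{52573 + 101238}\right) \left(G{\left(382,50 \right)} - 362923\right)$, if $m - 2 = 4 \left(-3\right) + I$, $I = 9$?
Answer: $\frac{3920899965186942}{153811} \approx 2.5492 \cdot 10^{10}$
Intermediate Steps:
$m = -1$ ($m = 2 + \left(4 \left(-3\right) + 9\right) = 2 + \left(-12 + 9\right) = 2 - 3 = -1$)
$G{\left(R,t \right)} = 250$ ($G{\left(R,t \right)} = \left(- \frac{1}{2}\right) \left(-500\right) = 250$)
$y{\left(p \right)} = -1 + p$ ($y{\left(p \right)} = p - 1 = -1 + p$)
$\left(-70287 + \frac{-202220 + y{\left(-276 \right)}}{52573 + 101238}\right) \left(G{\left(382,50 \right)} - 362923\right) = \left(-70287 + \frac{-202220 - 277}{52573 + 101238}\right) \left(250 - 362923\right) = \left(-70287 + \frac{-202220 - 277}{153811}\right) \left(-362673\right) = \left(-70287 - \frac{202497}{153811}\right) \left(-362673\right) = \left(- \frac{10811116254}{153811}\right) \left(-362673\right) = \frac{3920899965186942}{153811}$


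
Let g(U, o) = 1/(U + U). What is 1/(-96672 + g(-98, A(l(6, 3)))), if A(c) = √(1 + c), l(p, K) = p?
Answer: -196/18947713 ≈ -1.0344e-5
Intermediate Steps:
g(U, o) = 1/(2*U)
1/(-96672 + g(-98, A(l(6, 3)))) = 1/(-96672 + (½)/(-98)) = 1/(-96672 + (½)*(-1/98)) = 1/(-96672 - 1/196) = 1/(-18947713/196) = -196/18947713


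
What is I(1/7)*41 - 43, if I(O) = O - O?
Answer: -43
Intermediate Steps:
I(O) = 0
I(1/7)*41 - 43 = 0*41 - 43 = 0 - 43 = -43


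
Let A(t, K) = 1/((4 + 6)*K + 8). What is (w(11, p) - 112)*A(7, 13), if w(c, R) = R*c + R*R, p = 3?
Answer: -35/69 ≈ -0.50725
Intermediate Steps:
w(c, R) = R² + R*c (w(c, R) = R*c + R² = R² + R*c)
A(t, K) = 1/(8 + 10*K) (A(t, K) = 1/(10*K + 8) = 1/(8 + 10*K))
(w(11, p) - 112)*A(7, 13) = (3*(3 + 11) - 112)*(1/(2*(4 + 5*13))) = (3*14 - 112)*(1/(2*(4 + 65))) = (42 - 112)*((½)/69) = -35/69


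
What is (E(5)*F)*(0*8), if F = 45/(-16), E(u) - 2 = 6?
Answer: 0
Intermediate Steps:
E(u) = 8 (E(u) = 2 + 6 = 8)
F = -45/16 (F = 45*(-1/16) = -45/16 ≈ -2.8125)
(E(5)*F)*(0*8) = (8*(-45/16))*(0*8) = -45/2*0 = 0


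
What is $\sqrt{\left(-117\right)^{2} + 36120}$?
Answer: $\sqrt{49809} \approx 223.18$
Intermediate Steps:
$\sqrt{\left(-117\right)^{2} + 36120} = \sqrt{13689 + 36120} = \sqrt{49809}$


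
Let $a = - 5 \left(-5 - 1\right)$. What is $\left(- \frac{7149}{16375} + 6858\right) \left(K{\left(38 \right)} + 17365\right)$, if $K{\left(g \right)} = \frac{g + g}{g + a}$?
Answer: $\frac{33151470837624}{278375} \approx 1.1909 \cdot 10^{8}$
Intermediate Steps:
$a = 30$ ($a = \left(-5\right) \left(-6\right) = 30$)
$K{\left(g \right)} = \frac{2 g}{30 + g}$ ($K{\left(g \right)} = \frac{g + g}{g + 30} = \frac{2 g}{30 + g}$)
$\left(- \frac{7149}{16375} + 6858\right) \left(K{\left(38 \right)} + 17365\right) = \left(- \frac{7149}{16375} + 6858\right) \left(2 \cdot 38 \frac{1}{30 + 38} + 17365\right) = \left(\left(-7149\right) \frac{1}{16375} + 6858\right) \left(2 \cdot 38 \cdot \frac{1}{68} + 17365\right) = \left(- \frac{7149}{16375} + 6858\right) \left(2 \cdot 38 \cdot \frac{1}{68} + 17365\right) = \frac{112292601 \left(\frac{19}{17} + 17365\right)}{16375} = \frac{112292601}{16375} \cdot \frac{295224}{17} = \frac{33151470837624}{278375}$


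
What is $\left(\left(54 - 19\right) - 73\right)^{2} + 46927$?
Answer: $48371$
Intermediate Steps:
$\left(\left(54 - 19\right) - 73\right)^{2} + 46927 = \left(35 - 73\right)^{2} + 46927 = \left(-38\right)^{2} + 46927 = 1444 + 46927 = 48371$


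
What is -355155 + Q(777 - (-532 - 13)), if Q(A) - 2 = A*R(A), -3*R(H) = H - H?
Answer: -355153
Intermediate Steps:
R(H) = 0 (R(H) = -(H - H)/3 = -⅓*0 = 0)
Q(A) = 2 (Q(A) = 2 + A*0 = 2 + 0 = 2)
-355155 + Q(777 - (-532 - 13)) = -355155 + 2 = -355153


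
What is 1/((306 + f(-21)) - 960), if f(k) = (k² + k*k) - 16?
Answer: 1/212 ≈ 0.0047170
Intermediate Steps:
f(k) = -16 + 2*k² (f(k) = (k² + k²) - 16 = 2*k² - 16 = -16 + 2*k²)
1/((306 + f(-21)) - 960) = 1/((306 + (-16 + 2*(-21)²)) - 960) = 1/((306 + (-16 + 2*441)) - 960) = 1/((306 + (-16 + 882)) - 960) = 1/((306 + 866) - 960) = 1/(1172 - 960) = 1/212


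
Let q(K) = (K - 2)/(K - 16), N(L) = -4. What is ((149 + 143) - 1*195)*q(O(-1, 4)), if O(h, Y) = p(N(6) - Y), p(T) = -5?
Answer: 97/3 ≈ 32.333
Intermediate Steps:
O(h, Y) = -5
q(K) = (-2 + K)/(-16 + K)
((149 + 143) - 1*195)*q(O(-1, 4)) = ((149 + 143) - 1*195)*((-2 - 5)/(-16 - 5)) = (292 - 195)*(-7/(-21)) = 97*(-1/21*(-7)) = 97*(⅓) = 97/3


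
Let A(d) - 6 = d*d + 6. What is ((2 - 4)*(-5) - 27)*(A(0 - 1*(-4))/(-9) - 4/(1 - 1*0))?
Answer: 1088/9 ≈ 120.89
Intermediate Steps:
A(d) = 12 + d² (A(d) = 6 + (d*d + 6) = 6 + (d² + 6) = 6 + (6 + d²) = 12 + d²)
((2 - 4)*(-5) - 27)*(A(0 - 1*(-4))/(-9) - 4/(1 - 1*0)) = ((2 - 4)*(-5) - 27)*((12 + (0 - 1*(-4))²)/(-9) - 4/(1 - 1*0)) = (-2*(-5) - 27)*((12 + (0 + 4)²)*(-⅑) - 4/(1 + 0)) = (10 - 27)*((12 + 4²)*(-⅑) - 4/1) = -17*((12 + 16)*(-⅑) - 4*1) = -17*(28*(-⅑) - 4) = -17*(-28/9 - 4) = -17*(-64/9) = 1088/9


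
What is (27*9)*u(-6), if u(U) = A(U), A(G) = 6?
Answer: 1458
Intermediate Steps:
u(U) = 6
(27*9)*u(-6) = (27*9)*6 = 243*6 = 1458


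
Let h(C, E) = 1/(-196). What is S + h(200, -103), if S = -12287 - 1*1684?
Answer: -2738317/196 ≈ -13971.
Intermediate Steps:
S = -13971 (S = -12287 - 1684 = -13971)
h(C, E) = -1/196
S + h(200, -103) = -13971 - 1/196 = -2738317/196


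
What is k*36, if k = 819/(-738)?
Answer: -1638/41 ≈ -39.951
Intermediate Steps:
k = -91/82 (k = 819*(-1/738) = -91/82 ≈ -1.1098)
k*36 = -91/82*36 = -1638/41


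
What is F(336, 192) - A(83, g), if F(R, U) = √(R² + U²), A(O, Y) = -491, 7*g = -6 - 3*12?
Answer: 491 + 48*√65 ≈ 877.99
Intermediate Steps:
g = -6 (g = (-6 - 3*12)/7 = (-6 - 36)/7 = (⅐)*(-42) = -6)
F(336, 192) - A(83, g) = √(336² + 192²) - 1*(-491) = √(112896 + 36864) + 491 = √149760 + 491 = 48*√65 + 491 = 491 + 48*√65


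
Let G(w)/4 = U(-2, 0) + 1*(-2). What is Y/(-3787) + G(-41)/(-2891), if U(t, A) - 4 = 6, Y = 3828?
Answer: -1598276/1564031 ≈ -1.0219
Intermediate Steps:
U(t, A) = 10 (U(t, A) = 4 + 6 = 10)
G(w) = 32 (G(w) = 4*(10 + 1*(-2)) = 4*(10 - 2) = 4*8 = 32)
Y/(-3787) + G(-41)/(-2891) = 3828/(-3787) + 32/(-2891) = 3828*(-1/3787) + 32*(-1/2891) = -3828/3787 - 32/2891 = -1598276/1564031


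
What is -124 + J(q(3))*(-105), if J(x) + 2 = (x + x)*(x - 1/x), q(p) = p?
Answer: -1594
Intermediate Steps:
J(x) = -2 + 2*x*(x - 1/x) (J(x) = -2 + (x + x)*(x - 1/x) = -2 + (2*x)*(x - 1/x) = -2 + 2*x*(x - 1/x))
-124 + J(q(3))*(-105) = -124 + (-4 + 2*3²)*(-105) = -124 + (-4 + 2*9)*(-105) = -124 + (-4 + 18)*(-105) = -124 + 14*(-105) = -124 - 1470 = -1594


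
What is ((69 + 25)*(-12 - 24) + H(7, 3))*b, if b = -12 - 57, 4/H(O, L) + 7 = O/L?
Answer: 1634886/7 ≈ 2.3356e+5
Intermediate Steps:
H(O, L) = 4/(-7 + O/L)
b = -69
((69 + 25)*(-12 - 24) + H(7, 3))*b = ((69 + 25)*(-12 - 24) - 4*3/(-1*7 + 7*3))*(-69) = (94*(-36) - 4*3/(-7 + 21))*(-69) = (-3384 - 4*3/14)*(-69) = (-3384 - 4*3*1/14)*(-69) = (-3384 - 6/7)*(-69) = -23694/7*(-69) = 1634886/7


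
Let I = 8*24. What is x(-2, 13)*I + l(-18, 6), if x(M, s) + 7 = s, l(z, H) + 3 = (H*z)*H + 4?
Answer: 505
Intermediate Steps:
l(z, H) = 1 + z*H² (l(z, H) = -3 + ((H*z)*H + 4) = -3 + (z*H² + 4) = -3 + (4 + z*H²) = 1 + z*H²)
I = 192
x(M, s) = -7 + s
x(-2, 13)*I + l(-18, 6) = (-7 + 13)*192 + (1 - 18*6²) = 6*192 + (1 - 18*36) = 1152 + (1 - 648) = 1152 - 647 = 505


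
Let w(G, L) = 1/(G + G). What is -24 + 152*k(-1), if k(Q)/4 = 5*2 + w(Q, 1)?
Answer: 5752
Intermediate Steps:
w(G, L) = 1/(2*G)
k(Q) = 40 + 2/Q (k(Q) = 4*(5*2 + 1/(2*Q)) = 4*(10 + 1/(2*Q)) = 40 + 2/Q)
-24 + 152*k(-1) = -24 + 152*(40 + 2/(-1)) = -24 + 152*(40 + 2*(-1)) = -24 + 152*(40 - 2) = -24 + 152*38 = -24 + 5776 = 5752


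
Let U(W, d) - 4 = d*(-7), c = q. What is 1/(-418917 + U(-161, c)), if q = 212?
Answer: -1/420397 ≈ -2.3787e-6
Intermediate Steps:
c = 212
U(W, d) = 4 - 7*d (U(W, d) = 4 + d*(-7) = 4 - 7*d)
1/(-418917 + U(-161, c)) = 1/(-418917 + (4 - 7*212)) = 1/(-418917 + (4 - 1484)) = 1/(-418917 - 1480) = 1/(-420397) = -1/420397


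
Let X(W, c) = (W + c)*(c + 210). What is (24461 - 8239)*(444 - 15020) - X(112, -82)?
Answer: -236455712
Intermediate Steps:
X(W, c) = (210 + c)*(W + c) (X(W, c) = (W + c)*(210 + c) = (210 + c)*(W + c))
(24461 - 8239)*(444 - 15020) - X(112, -82) = (24461 - 8239)*(444 - 15020) - ((-82)² + 210*112 + 210*(-82) + 112*(-82)) = 16222*(-14576) - (6724 + 23520 - 17220 - 9184) = -236451872 - 1*3840 = -236451872 - 3840 = -236455712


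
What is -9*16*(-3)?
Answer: 432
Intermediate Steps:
-9*16*(-3) = -144*(-3) = 432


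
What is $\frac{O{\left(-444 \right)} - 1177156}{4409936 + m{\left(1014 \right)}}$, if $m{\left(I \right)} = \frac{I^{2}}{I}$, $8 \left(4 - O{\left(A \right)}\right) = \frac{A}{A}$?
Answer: $- \frac{9417217}{35287600} \approx -0.26687$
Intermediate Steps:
$O{\left(A \right)} = \frac{31}{8}$ ($O{\left(A \right)} = 4 - \frac{A \frac{1}{A}}{8} = 4 - \frac{1}{8} = \frac{31}{8}$)
$m{\left(I \right)} = I$
$\frac{O{\left(-444 \right)} - 1177156}{4409936 + m{\left(1014 \right)}} = \frac{\frac{31}{8} - 1177156}{4409936 + 1014} = - \frac{9417217}{8 \cdot 4410950} = \left(- \frac{9417217}{8}\right) \frac{1}{4410950} = - \frac{9417217}{35287600}$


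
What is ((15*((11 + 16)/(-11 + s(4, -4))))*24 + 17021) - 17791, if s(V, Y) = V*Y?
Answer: -1130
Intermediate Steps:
((15*((11 + 16)/(-11 + s(4, -4))))*24 + 17021) - 17791 = ((15*((11 + 16)/(-11 + 4*(-4))))*24 + 17021) - 17791 = ((15*(27/(-11 - 16)))*24 + 17021) - 17791 = ((15*(27/(-27)))*24 + 17021) - 17791 = ((15*(27*(-1/27)))*24 + 17021) - 17791 = ((15*(-1))*24 + 17021) - 17791 = (-15*24 + 17021) - 17791 = (-360 + 17021) - 17791 = 16661 - 17791 = -1130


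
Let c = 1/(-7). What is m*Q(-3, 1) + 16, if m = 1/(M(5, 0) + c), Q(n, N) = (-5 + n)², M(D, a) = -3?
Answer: -48/11 ≈ -4.3636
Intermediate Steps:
c = -⅐ ≈ -0.14286
m = -7/22 (m = 1/(-3 - ⅐) = 1/(-22/7) = -7/22 ≈ -0.31818)
m*Q(-3, 1) + 16 = -7*(-5 - 3)²/22 + 16 = -7/22*(-8)² + 16 = -7/22*64 + 16 = -224/11 + 16 = -48/11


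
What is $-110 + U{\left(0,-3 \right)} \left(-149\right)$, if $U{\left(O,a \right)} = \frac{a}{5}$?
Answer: $- \frac{103}{5} \approx -20.6$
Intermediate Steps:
$U{\left(O,a \right)} = \frac{a}{5}$ ($U{\left(O,a \right)} = a \frac{1}{5} = \frac{a}{5}$)
$-110 + U{\left(0,-3 \right)} \left(-149\right) = -110 + \frac{1}{5} \left(-3\right) \left(-149\right) = -110 - - \frac{447}{5} = -110 + \frac{447}{5} = - \frac{103}{5}$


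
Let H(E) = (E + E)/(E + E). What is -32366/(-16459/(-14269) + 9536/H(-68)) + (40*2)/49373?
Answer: -22791068153902/6718956451839 ≈ -3.3921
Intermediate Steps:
H(E) = 1 (H(E) = (2*E)/((2*E)) = (2*E)*(1/(2*E)) = 1)
-32366/(-16459/(-14269) + 9536/H(-68)) + (40*2)/49373 = -32366/(-16459/(-14269) + 9536/1) + (40*2)/49373 = -32366/(-16459*(-1/14269) + 9536*1) + 80*(1/49373) = -32366/(16459/14269 + 9536) + 80/49373 = -32366/136085643/14269 + 80/49373 = -32366*14269/136085643 + 80/49373 = -461830454/136085643 + 80/49373 = -22791068153902/6718956451839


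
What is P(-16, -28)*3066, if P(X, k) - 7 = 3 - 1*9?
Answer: 3066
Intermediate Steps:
P(X, k) = 1 (P(X, k) = 7 + (3 - 1*9) = 7 + (3 - 9) = 7 - 6 = 1)
P(-16, -28)*3066 = 1*3066 = 3066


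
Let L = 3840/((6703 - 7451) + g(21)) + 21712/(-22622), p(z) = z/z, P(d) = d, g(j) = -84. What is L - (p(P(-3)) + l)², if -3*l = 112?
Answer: -1754395975/1323387 ≈ -1325.7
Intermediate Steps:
p(z) = 1
l = -112/3 (l = -⅓*112 = -112/3 ≈ -37.333)
L = -819788/147043 (L = 3840/((6703 - 7451) - 84) + 21712/(-22622) = 3840/(-748 - 84) + 21712*(-1/22622) = 3840/(-832) - 10856/11311 = 3840*(-1/832) - 10856/11311 = -60/13 - 10856/11311 = -819788/147043 ≈ -5.5752)
L - (p(P(-3)) + l)² = -819788/147043 - (1 - 112/3)² = -819788/147043 - (-109/3)² = -819788/147043 - 1*11881/9 = -819788/147043 - 11881/9 = -1754395975/1323387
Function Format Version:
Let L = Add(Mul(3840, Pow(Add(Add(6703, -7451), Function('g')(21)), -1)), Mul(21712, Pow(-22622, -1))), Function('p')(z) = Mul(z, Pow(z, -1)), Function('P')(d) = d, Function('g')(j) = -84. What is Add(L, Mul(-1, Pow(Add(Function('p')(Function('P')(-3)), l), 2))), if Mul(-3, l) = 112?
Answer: Rational(-1754395975, 1323387) ≈ -1325.7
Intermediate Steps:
Function('p')(z) = 1
l = Rational(-112, 3) (l = Mul(Rational(-1, 3), 112) = Rational(-112, 3) ≈ -37.333)
L = Rational(-819788, 147043) (L = Add(Mul(3840, Pow(Add(Add(6703, -7451), -84), -1)), Mul(21712, Pow(-22622, -1))) = Add(Mul(3840, Pow(Add(-748, -84), -1)), Mul(21712, Rational(-1, 22622))) = Add(Mul(3840, Pow(-832, -1)), Rational(-10856, 11311)) = Add(Mul(3840, Rational(-1, 832)), Rational(-10856, 11311)) = Add(Rational(-60, 13), Rational(-10856, 11311)) = Rational(-819788, 147043) ≈ -5.5752)
Add(L, Mul(-1, Pow(Add(Function('p')(Function('P')(-3)), l), 2))) = Add(Rational(-819788, 147043), Mul(-1, Pow(Add(1, Rational(-112, 3)), 2))) = Add(Rational(-819788, 147043), Mul(-1, Pow(Rational(-109, 3), 2))) = Add(Rational(-819788, 147043), Mul(-1, Rational(11881, 9))) = Add(Rational(-819788, 147043), Rational(-11881, 9)) = Rational(-1754395975, 1323387)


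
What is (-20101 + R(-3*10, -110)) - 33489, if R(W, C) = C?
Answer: -53700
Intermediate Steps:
(-20101 + R(-3*10, -110)) - 33489 = (-20101 - 110) - 33489 = -20211 - 33489 = -53700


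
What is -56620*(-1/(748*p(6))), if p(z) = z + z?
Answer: 14155/2244 ≈ 6.3079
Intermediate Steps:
p(z) = 2*z
-56620*(-1/(748*p(6))) = -56620/(((2*6)*(-17))*44) = -56620/((12*(-17))*44) = -56620/((-204*44)) = -56620/(-8976) = -56620*(-1/8976) = 14155/2244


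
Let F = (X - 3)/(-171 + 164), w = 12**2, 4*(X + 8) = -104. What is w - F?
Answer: 971/7 ≈ 138.71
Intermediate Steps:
X = -34 (X = -8 + (1/4)*(-104) = -8 - 26 = -34)
w = 144
F = 37/7 (F = (-34 - 3)/(-171 + 164) = -37/(-7) = -37*(-1/7) = 37/7 ≈ 5.2857)
w - F = 144 - 1*37/7 = 144 - 37/7 = 971/7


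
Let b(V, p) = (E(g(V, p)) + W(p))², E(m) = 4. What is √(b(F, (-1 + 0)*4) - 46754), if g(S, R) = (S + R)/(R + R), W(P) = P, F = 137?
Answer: I*√46754 ≈ 216.23*I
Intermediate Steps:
g(S, R) = (R + S)/(2*R) (g(S, R) = (R + S)/((2*R)) = (R + S)*(1/(2*R)) = (R + S)/(2*R))
b(V, p) = (4 + p)²
√(b(F, (-1 + 0)*4) - 46754) = √((4 + (-1 + 0)*4)² - 46754) = √((4 - 1*4)² - 46754) = √((4 - 4)² - 46754) = √(0² - 46754) = √(0 - 46754) = √(-46754) = I*√46754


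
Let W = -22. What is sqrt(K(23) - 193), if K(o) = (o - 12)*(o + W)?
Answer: I*sqrt(182) ≈ 13.491*I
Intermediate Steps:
K(o) = (-22 + o)*(-12 + o) (K(o) = (o - 12)*(o - 22) = (-12 + o)*(-22 + o) = (-22 + o)*(-12 + o))
sqrt(K(23) - 193) = sqrt((264 + 23**2 - 34*23) - 193) = sqrt((264 + 529 - 782) - 193) = sqrt(11 - 193) = sqrt(-182) = I*sqrt(182)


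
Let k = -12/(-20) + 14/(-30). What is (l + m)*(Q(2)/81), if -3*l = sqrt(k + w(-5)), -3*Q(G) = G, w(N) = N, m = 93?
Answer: -62/81 + 2*I*sqrt(1095)/10935 ≈ -0.76543 + 0.0060523*I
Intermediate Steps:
Q(G) = -G/3
k = 2/15 (k = -12*(-1/20) + 14*(-1/30) = 3/5 - 7/15 = 2/15 ≈ 0.13333)
l = -I*sqrt(1095)/45 (l = -sqrt(2/15 - 5)/3 = -I*sqrt(1095)/45 ≈ -0.73535*I)
(l + m)*(Q(2)/81) = (-I*sqrt(1095)/45 + 93)*(-1/3*2/81) = (93 - I*sqrt(1095)/45)*(-2/3*1/81) = (93 - I*sqrt(1095)/45)*(-2/243) = -62/81 + 2*I*sqrt(1095)/10935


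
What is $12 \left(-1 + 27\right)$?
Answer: $312$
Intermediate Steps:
$12 \left(-1 + 27\right) = 12 \cdot 26 = 312$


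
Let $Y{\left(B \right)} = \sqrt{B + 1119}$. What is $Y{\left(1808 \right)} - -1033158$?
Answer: $1033158 + \sqrt{2927} \approx 1.0332 \cdot 10^{6}$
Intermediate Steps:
$Y{\left(B \right)} = \sqrt{1119 + B}$
$Y{\left(1808 \right)} - -1033158 = \sqrt{1119 + 1808} - -1033158 = \sqrt{2927} + 1033158 = 1033158 + \sqrt{2927}$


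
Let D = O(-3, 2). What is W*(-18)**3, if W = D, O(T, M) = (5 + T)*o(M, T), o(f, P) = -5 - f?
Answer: 81648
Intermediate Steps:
O(T, M) = (-5 - M)*(5 + T) (O(T, M) = (5 + T)*(-5 - M) = (-5 - M)*(5 + T))
D = -14 (D = -(5 + 2)*(5 - 3) = -1*7*2 = -14)
W = -14
W*(-18)**3 = -14*(-18)**3 = -14*(-5832) = 81648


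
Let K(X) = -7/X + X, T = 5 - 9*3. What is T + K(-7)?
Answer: -28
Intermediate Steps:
T = -22 (T = 5 - 27 = -22)
K(X) = X - 7/X
T + K(-7) = -22 + (-7 - 7/(-7)) = -22 + (-7 - 7*(-1/7)) = -22 + (-7 + 1) = -22 - 6 = -28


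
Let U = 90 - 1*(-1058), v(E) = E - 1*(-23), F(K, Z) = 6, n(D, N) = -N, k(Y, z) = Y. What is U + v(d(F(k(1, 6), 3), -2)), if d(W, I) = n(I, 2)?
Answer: 1169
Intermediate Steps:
d(W, I) = -2 (d(W, I) = -1*2 = -2)
v(E) = 23 + E (v(E) = E + 23 = 23 + E)
U = 1148 (U = 90 + 1058 = 1148)
U + v(d(F(k(1, 6), 3), -2)) = 1148 + (23 - 2) = 1148 + 21 = 1169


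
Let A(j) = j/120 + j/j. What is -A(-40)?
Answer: -2/3 ≈ -0.66667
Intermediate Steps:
A(j) = 1 + j/120 (A(j) = j*(1/120) + 1 = j/120 + 1 = 1 + j/120)
-A(-40) = -(1 + (1/120)*(-40)) = -(1 - 1/3) = -1*2/3 = -2/3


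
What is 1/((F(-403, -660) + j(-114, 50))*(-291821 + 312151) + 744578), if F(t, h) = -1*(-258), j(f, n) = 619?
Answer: 1/18573988 ≈ 5.3839e-8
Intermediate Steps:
F(t, h) = 258
1/((F(-403, -660) + j(-114, 50))*(-291821 + 312151) + 744578) = 1/((258 + 619)*(-291821 + 312151) + 744578) = 1/(877*20330 + 744578) = 1/(17829410 + 744578) = 1/18573988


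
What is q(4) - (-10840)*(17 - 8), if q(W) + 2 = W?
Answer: 97562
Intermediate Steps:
q(W) = -2 + W
q(4) - (-10840)*(17 - 8) = (-2 + 4) - (-10840)*(17 - 8) = 2 - (-10840)*9 = 2 - 1355*(-72) = 2 + 97560 = 97562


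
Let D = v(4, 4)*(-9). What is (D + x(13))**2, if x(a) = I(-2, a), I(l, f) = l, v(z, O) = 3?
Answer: 841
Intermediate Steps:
D = -27 (D = 3*(-9) = -27)
x(a) = -2
(D + x(13))**2 = (-27 - 2)**2 = (-29)**2 = 841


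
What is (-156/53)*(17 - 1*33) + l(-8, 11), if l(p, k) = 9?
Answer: 2973/53 ≈ 56.094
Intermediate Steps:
(-156/53)*(17 - 1*33) + l(-8, 11) = (-156/53)*(17 - 1*33) + 9 = (-156*1/53)*(17 - 33) + 9 = -156/53*(-16) + 9 = 2496/53 + 9 = 2973/53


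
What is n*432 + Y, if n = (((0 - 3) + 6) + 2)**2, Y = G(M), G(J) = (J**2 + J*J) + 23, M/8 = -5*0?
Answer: 10823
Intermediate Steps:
M = 0 (M = 8*(-5*0) = 8*0 = 0)
G(J) = 23 + 2*J**2 (G(J) = (J**2 + J**2) + 23 = 2*J**2 + 23 = 23 + 2*J**2)
Y = 23 (Y = 23 + 2*0**2 = 23 + 2*0 = 23 + 0 = 23)
n = 25 (n = ((-3 + 6) + 2)**2 = (3 + 2)**2 = 5**2 = 25)
n*432 + Y = 25*432 + 23 = 10800 + 23 = 10823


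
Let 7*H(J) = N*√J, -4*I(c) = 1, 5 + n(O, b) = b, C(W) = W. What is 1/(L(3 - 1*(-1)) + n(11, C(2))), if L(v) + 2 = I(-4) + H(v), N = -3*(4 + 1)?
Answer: -28/267 ≈ -0.10487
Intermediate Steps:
n(O, b) = -5 + b
I(c) = -¼ (I(c) = -¼*1 = -¼)
N = -15 (N = -3*5 = -15)
H(J) = -15*√J/7 (H(J) = (-15*√J)/7 = -15*√J/7)
L(v) = -9/4 - 15*√v/7 (L(v) = -2 + (-¼ - 15*√v/7) = -9/4 - 15*√v/7)
1/(L(3 - 1*(-1)) + n(11, C(2))) = 1/((-9/4 - 15*√(3 - 1*(-1))/7) + (-5 + 2)) = 1/((-9/4 - 15*√(3 + 1)/7) - 3) = 1/((-9/4 - 15*√4/7) - 3) = 1/((-9/4 - 15/7*2) - 3) = 1/((-9/4 - 30/7) - 3) = 1/(-183/28 - 3) = 1/(-267/28) = -28/267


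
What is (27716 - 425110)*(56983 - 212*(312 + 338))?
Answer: 32116190898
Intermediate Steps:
(27716 - 425110)*(56983 - 212*(312 + 338)) = -397394*(56983 - 212*650) = -397394*(56983 - 137800) = -397394*(-80817) = 32116190898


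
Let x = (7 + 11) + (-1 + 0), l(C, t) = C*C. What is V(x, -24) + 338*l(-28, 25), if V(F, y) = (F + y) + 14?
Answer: 264999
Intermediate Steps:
l(C, t) = C**2
x = 17 (x = 18 - 1 = 17)
V(F, y) = 14 + F + y
V(x, -24) + 338*l(-28, 25) = (14 + 17 - 24) + 338*(-28)**2 = 7 + 338*784 = 7 + 264992 = 264999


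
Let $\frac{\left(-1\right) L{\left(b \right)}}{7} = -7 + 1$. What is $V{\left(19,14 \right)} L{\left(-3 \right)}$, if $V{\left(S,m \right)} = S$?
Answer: $798$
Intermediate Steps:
$L{\left(b \right)} = 42$ ($L{\left(b \right)} = - 7 \left(-7 + 1\right) = \left(-7\right) \left(-6\right) = 42$)
$V{\left(19,14 \right)} L{\left(-3 \right)} = 19 \cdot 42 = 798$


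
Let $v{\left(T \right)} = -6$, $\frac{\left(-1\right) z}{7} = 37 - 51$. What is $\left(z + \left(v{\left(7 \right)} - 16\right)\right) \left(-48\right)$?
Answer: $-3648$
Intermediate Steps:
$z = 98$ ($z = - 7 \left(37 - 51\right) = \left(-7\right) \left(-14\right) = 98$)
$\left(z + \left(v{\left(7 \right)} - 16\right)\right) \left(-48\right) = \left(98 - 22\right) \left(-48\right) = 76 \left(-48\right) = -3648$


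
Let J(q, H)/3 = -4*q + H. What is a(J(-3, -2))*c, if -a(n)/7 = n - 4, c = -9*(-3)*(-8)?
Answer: 39312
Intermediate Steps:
J(q, H) = -12*q + 3*H (J(q, H) = 3*(-4*q + H) = 3*(H - 4*q) = -12*q + 3*H)
c = -216 (c = 27*(-8) = -216)
a(n) = 28 - 7*n (a(n) = -7*(n - 4) = -7*(-4 + n) = 28 - 7*n)
a(J(-3, -2))*c = (28 - 7*(-12*(-3) + 3*(-2)))*(-216) = (28 - 7*(36 - 6))*(-216) = (28 - 7*30)*(-216) = (28 - 210)*(-216) = -182*(-216) = 39312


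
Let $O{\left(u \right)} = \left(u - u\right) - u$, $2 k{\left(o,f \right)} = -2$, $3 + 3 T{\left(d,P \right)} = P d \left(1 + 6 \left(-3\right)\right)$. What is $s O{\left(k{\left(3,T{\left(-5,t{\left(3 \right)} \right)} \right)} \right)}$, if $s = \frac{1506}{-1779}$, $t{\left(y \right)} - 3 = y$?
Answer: $- \frac{502}{593} \approx -0.84654$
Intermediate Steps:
$t{\left(y \right)} = 3 + y$
$T{\left(d,P \right)} = -1 - \frac{17 P d}{3}$ ($T{\left(d,P \right)} = -1 + \frac{P d \left(1 + 6 \left(-3\right)\right)}{3} = -1 + \frac{P d \left(1 - 18\right)}{3} = -1 + \frac{P d \left(-17\right)}{3} = -1 + \frac{\left(-17\right) P d}{3} = -1 - \frac{17 P d}{3}$)
$k{\left(o,f \right)} = -1$ ($k{\left(o,f \right)} = \frac{1}{2} \left(-2\right) = -1$)
$O{\left(u \right)} = - u$ ($O{\left(u \right)} = 0 - u = - u$)
$s = - \frac{502}{593}$ ($s = 1506 \left(- \frac{1}{1779}\right) = - \frac{502}{593} \approx -0.84654$)
$s O{\left(k{\left(3,T{\left(-5,t{\left(3 \right)} \right)} \right)} \right)} = - \frac{502 \left(\left(-1\right) \left(-1\right)\right)}{593} = \left(- \frac{502}{593}\right) 1 = - \frac{502}{593}$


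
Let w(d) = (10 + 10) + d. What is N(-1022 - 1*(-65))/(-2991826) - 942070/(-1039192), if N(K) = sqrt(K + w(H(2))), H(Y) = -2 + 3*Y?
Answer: 471035/519596 - I*sqrt(933)/2991826 ≈ 0.90654 - 1.021e-5*I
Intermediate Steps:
w(d) = 20 + d
N(K) = sqrt(24 + K) (N(K) = sqrt(K + (20 + (-2 + 3*2))) = sqrt(K + (20 + (-2 + 6))) = sqrt(K + (20 + 4)) = sqrt(K + 24) = sqrt(24 + K))
N(-1022 - 1*(-65))/(-2991826) - 942070/(-1039192) = sqrt(24 + (-1022 - 1*(-65)))/(-2991826) - 942070/(-1039192) = sqrt(24 + (-1022 + 65))*(-1/2991826) - 942070*(-1/1039192) = sqrt(24 - 957)*(-1/2991826) + 471035/519596 = sqrt(-933)*(-1/2991826) + 471035/519596 = (I*sqrt(933))*(-1/2991826) + 471035/519596 = -I*sqrt(933)/2991826 + 471035/519596 = 471035/519596 - I*sqrt(933)/2991826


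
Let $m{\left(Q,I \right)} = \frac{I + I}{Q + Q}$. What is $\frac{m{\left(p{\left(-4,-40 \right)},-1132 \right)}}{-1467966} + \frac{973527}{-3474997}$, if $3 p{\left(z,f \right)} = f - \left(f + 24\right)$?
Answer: $- \frac{2859192496315}{10202354892204} \approx -0.28025$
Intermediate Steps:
$p{\left(z,f \right)} = -8$ ($p{\left(z,f \right)} = \frac{f - \left(f + 24\right)}{3} = \frac{f - \left(24 + f\right)}{3} = \frac{1}{3} \left(-24\right) = -8$)
$m{\left(Q,I \right)} = \frac{I}{Q}$ ($m{\left(Q,I \right)} = \frac{2 I}{2 Q} = 2 I \frac{1}{2 Q} = \frac{I}{Q}$)
$\frac{m{\left(p{\left(-4,-40 \right)},-1132 \right)}}{-1467966} + \frac{973527}{-3474997} = \frac{\left(-1132\right) \frac{1}{-8}}{-1467966} + \frac{973527}{-3474997} = \left(-1132\right) \left(- \frac{1}{8}\right) \left(- \frac{1}{1467966}\right) + 973527 \left(- \frac{1}{3474997}\right) = \frac{283}{2} \left(- \frac{1}{1467966}\right) - \frac{973527}{3474997} = - \frac{283}{2935932} - \frac{973527}{3474997} = - \frac{2859192496315}{10202354892204}$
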